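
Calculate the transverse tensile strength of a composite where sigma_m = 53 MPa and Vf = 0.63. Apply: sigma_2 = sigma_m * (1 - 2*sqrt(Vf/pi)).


factor = 1 - 2*sqrt(0.63/pi) = 0.1044
sigma_2 = 53 * 0.1044 = 5.53 MPa

5.53 MPa


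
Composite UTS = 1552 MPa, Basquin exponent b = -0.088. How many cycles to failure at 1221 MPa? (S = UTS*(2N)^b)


N = 0.5 * (S/UTS)^(1/b) = 0.5 * (1221/1552)^(1/-0.088) = 7.6346 cycles

7.6346 cycles


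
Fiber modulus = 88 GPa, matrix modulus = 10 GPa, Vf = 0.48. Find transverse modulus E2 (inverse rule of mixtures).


1/E2 = Vf/Ef + (1-Vf)/Em = 0.48/88 + 0.52/10
E2 = 17.41 GPa

17.41 GPa


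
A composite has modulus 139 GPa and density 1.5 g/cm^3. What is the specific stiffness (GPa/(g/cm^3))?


Specific stiffness = E/rho = 139/1.5 = 92.7 GPa/(g/cm^3)

92.7 GPa/(g/cm^3)


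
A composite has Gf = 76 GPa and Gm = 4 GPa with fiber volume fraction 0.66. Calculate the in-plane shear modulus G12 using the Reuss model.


1/G12 = Vf/Gf + (1-Vf)/Gm = 0.66/76 + 0.34/4
G12 = 10.67 GPa

10.67 GPa


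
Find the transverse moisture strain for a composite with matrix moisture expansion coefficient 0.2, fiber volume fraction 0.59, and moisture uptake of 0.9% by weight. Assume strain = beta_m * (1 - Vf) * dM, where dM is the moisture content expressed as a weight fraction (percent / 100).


dM = 0.9/100 = 0.009
strain = beta_m * (1-Vf) * dM = 0.2 * 0.41 * 0.009 = 0.000738

0.000738


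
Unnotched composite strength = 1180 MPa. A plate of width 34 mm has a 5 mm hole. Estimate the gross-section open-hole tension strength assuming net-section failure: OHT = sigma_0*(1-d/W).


OHT = sigma_0*(1-d/W) = 1180*(1-5/34) = 1006.5 MPa

1006.5 MPa


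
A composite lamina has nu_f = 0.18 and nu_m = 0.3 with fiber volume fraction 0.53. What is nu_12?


nu_12 = nu_f*Vf + nu_m*(1-Vf) = 0.18*0.53 + 0.3*0.47 = 0.2364

0.2364


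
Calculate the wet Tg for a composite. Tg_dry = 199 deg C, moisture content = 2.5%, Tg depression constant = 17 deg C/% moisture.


Tg_wet = Tg_dry - k*moisture = 199 - 17*2.5 = 156.5 deg C

156.5 deg C


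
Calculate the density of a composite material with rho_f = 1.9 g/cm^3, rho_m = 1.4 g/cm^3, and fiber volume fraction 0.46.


rho_c = rho_f*Vf + rho_m*(1-Vf) = 1.9*0.46 + 1.4*0.54 = 1.63 g/cm^3

1.63 g/cm^3


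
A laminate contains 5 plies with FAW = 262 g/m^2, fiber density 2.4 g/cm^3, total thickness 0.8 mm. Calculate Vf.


Vf = n * FAW / (rho_f * h * 1000) = 5 * 262 / (2.4 * 0.8 * 1000) = 0.6823

0.6823


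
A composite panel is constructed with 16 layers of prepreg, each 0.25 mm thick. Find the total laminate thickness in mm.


h = n * t_ply = 16 * 0.25 = 4.0 mm

4.0 mm


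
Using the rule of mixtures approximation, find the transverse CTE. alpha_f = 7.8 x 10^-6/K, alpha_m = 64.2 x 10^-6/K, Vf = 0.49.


alpha_2 = alpha_f*Vf + alpha_m*(1-Vf) = 7.8*0.49 + 64.2*0.51 = 36.6 x 10^-6/K

36.6 x 10^-6/K


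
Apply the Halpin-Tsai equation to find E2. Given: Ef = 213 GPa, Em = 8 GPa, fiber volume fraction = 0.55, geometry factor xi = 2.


eta = (Ef/Em - 1)/(Ef/Em + xi) = (26.625 - 1)/(26.625 + 2) = 0.8952
E2 = Em*(1+xi*eta*Vf)/(1-eta*Vf) = 31.28 GPa

31.28 GPa


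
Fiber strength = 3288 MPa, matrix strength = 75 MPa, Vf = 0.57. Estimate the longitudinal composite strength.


sigma_1 = sigma_f*Vf + sigma_m*(1-Vf) = 3288*0.57 + 75*0.43 = 1906.4 MPa

1906.4 MPa


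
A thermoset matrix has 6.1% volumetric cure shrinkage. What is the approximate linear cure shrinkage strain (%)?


Linear shrinkage ≈ vol_shrink/3 = 6.1/3 = 2.033%

2.033%


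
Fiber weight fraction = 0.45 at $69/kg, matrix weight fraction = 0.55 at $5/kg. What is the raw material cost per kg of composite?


Cost = cost_f*Wf + cost_m*Wm = 69*0.45 + 5*0.55 = $33.8/kg

$33.8/kg


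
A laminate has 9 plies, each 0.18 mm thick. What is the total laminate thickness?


h = n * t_ply = 9 * 0.18 = 1.62 mm

1.62 mm


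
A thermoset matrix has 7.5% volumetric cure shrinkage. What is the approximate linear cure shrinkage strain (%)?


Linear shrinkage ≈ vol_shrink/3 = 7.5/3 = 2.5%

2.5%


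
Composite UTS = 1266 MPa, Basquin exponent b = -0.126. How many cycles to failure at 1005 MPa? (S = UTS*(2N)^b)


N = 0.5 * (S/UTS)^(1/b) = 0.5 * (1005/1266)^(1/-0.126) = 3.1242 cycles

3.1242 cycles


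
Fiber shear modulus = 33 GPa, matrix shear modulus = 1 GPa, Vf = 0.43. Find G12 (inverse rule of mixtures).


1/G12 = Vf/Gf + (1-Vf)/Gm = 0.43/33 + 0.57/1
G12 = 1.72 GPa

1.72 GPa


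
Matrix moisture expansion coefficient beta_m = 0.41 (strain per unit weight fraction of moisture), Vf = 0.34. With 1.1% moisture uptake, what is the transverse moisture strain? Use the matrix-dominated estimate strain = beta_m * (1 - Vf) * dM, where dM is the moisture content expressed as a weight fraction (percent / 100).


dM = 1.1/100 = 0.011
strain = beta_m * (1-Vf) * dM = 0.41 * 0.66 * 0.011 = 0.0029766

0.0029766


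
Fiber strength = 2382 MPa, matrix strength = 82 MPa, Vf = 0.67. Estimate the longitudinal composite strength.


sigma_1 = sigma_f*Vf + sigma_m*(1-Vf) = 2382*0.67 + 82*0.33 = 1623.0 MPa

1623.0 MPa


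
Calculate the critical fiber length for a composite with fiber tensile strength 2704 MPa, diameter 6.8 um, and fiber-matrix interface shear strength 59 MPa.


Lc = sigma_f * d / (2 * tau_i) = 2704 * 6.8 / (2 * 59) = 155.8 um

155.8 um


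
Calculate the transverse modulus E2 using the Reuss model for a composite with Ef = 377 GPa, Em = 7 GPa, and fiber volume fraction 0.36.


1/E2 = Vf/Ef + (1-Vf)/Em = 0.36/377 + 0.64/7
E2 = 10.82 GPa

10.82 GPa


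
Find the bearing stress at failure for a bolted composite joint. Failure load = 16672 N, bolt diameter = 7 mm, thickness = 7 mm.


sigma_br = F/(d*h) = 16672/(7*7) = 340.2 MPa

340.2 MPa


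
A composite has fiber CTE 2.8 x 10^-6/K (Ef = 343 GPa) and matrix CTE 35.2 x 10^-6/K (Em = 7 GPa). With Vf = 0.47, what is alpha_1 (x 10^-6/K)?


E1 = Ef*Vf + Em*(1-Vf) = 164.92
alpha_1 = (alpha_f*Ef*Vf + alpha_m*Em*(1-Vf))/E1 = 3.53 x 10^-6/K

3.53 x 10^-6/K


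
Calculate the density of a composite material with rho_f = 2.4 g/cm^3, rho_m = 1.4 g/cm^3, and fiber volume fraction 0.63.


rho_c = rho_f*Vf + rho_m*(1-Vf) = 2.4*0.63 + 1.4*0.37 = 2.03 g/cm^3

2.03 g/cm^3


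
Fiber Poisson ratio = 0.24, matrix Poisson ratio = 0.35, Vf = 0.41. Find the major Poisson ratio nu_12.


nu_12 = nu_f*Vf + nu_m*(1-Vf) = 0.24*0.41 + 0.35*0.59 = 0.3049

0.3049


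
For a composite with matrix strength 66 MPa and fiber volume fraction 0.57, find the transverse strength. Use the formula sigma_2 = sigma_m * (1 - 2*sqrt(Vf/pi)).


factor = 1 - 2*sqrt(0.57/pi) = 0.1481
sigma_2 = 66 * 0.1481 = 9.77 MPa

9.77 MPa


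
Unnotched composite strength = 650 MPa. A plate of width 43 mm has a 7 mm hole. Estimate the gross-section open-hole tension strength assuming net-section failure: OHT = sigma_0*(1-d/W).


OHT = sigma_0*(1-d/W) = 650*(1-7/43) = 544.2 MPa

544.2 MPa


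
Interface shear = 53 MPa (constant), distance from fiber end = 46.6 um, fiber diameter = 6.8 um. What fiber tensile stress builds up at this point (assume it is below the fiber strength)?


Force balance: sigma_f * (pi*d^2/4) = tau * (pi*d) * x  ->  sigma_f = 4 * tau * x / d
sigma_f = 4 * 53 * 46.6 / 6.8 = 1452.8 MPa

1452.8 MPa


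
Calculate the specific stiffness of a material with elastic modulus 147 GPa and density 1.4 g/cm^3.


Specific stiffness = E/rho = 147/1.4 = 105.0 GPa/(g/cm^3)

105.0 GPa/(g/cm^3)


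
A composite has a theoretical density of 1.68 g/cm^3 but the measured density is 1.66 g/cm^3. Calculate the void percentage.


Void% = (rho_theo - rho_actual)/rho_theo * 100 = (1.68 - 1.66)/1.68 * 100 = 1.19%

1.19%


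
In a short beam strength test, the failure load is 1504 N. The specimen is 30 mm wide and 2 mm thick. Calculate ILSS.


ILSS = 3F/(4bh) = 3*1504/(4*30*2) = 18.8 MPa

18.8 MPa


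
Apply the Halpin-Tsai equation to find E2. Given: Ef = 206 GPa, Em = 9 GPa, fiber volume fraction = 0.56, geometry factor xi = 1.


eta = (Ef/Em - 1)/(Ef/Em + xi) = (22.8889 - 1)/(22.8889 + 1) = 0.9163
E2 = Em*(1+xi*eta*Vf)/(1-eta*Vf) = 27.97 GPa

27.97 GPa


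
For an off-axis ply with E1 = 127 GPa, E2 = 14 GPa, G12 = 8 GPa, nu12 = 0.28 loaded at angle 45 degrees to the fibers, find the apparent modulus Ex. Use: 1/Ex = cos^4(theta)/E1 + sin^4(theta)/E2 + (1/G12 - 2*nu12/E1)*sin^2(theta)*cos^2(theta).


cos^4(45) = 0.25, sin^4(45) = 0.25, sin^2(45)*cos^2(45) = 0.25
1/G12 - 2*nu12/E1 = 1/8 - 2*0.28/127 = 0.120591 GPa^-1
1/Ex = 0.25/127 + 0.25/14 + 0.120591*0.25 = 0.0499733 GPa^-1
Ex = 20.01 GPa

20.01 GPa


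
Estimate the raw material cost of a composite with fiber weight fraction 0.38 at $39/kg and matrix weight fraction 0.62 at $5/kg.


Cost = cost_f*Wf + cost_m*Wm = 39*0.38 + 5*0.62 = $17.92/kg

$17.92/kg


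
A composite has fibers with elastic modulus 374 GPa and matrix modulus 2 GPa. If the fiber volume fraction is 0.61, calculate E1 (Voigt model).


E1 = Ef*Vf + Em*(1-Vf) = 374*0.61 + 2*0.39 = 228.92 GPa

228.92 GPa


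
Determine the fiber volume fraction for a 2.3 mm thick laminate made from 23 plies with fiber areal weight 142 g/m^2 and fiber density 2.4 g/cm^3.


Vf = n * FAW / (rho_f * h * 1000) = 23 * 142 / (2.4 * 2.3 * 1000) = 0.5917

0.5917


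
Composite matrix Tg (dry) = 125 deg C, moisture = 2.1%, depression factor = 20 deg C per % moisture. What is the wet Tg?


Tg_wet = Tg_dry - k*moisture = 125 - 20*2.1 = 83.0 deg C

83.0 deg C


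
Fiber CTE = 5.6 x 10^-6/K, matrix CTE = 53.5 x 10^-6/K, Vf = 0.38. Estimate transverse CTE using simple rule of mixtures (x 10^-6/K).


alpha_2 = alpha_f*Vf + alpha_m*(1-Vf) = 5.6*0.38 + 53.5*0.62 = 35.3 x 10^-6/K

35.3 x 10^-6/K


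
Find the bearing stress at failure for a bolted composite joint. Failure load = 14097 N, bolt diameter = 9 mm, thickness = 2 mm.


sigma_br = F/(d*h) = 14097/(9*2) = 783.2 MPa

783.2 MPa


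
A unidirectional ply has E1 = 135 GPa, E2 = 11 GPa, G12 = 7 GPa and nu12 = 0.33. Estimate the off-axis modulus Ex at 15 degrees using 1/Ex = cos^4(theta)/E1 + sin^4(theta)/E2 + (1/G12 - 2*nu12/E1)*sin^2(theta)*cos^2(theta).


cos^4(15) = 0.870513, sin^4(15) = 0.004487, sin^2(15)*cos^2(15) = 0.0625
1/G12 - 2*nu12/E1 = 1/7 - 2*0.33/135 = 0.137968 GPa^-1
1/Ex = 0.870513/135 + 0.004487/11 + 0.137968*0.0625 = 0.0154792 GPa^-1
Ex = 64.6 GPa

64.6 GPa


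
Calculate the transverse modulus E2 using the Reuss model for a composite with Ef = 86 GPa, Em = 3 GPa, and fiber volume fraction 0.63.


1/E2 = Vf/Ef + (1-Vf)/Em = 0.63/86 + 0.37/3
E2 = 7.65 GPa

7.65 GPa


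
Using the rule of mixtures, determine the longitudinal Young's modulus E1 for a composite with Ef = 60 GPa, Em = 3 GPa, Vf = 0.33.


E1 = Ef*Vf + Em*(1-Vf) = 60*0.33 + 3*0.67 = 21.81 GPa

21.81 GPa


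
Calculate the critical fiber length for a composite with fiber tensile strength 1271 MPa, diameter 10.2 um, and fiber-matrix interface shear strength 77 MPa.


Lc = sigma_f * d / (2 * tau_i) = 1271 * 10.2 / (2 * 77) = 84.2 um

84.2 um


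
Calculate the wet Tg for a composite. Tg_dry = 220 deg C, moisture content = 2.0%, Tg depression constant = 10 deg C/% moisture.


Tg_wet = Tg_dry - k*moisture = 220 - 10*2.0 = 200.0 deg C

200.0 deg C


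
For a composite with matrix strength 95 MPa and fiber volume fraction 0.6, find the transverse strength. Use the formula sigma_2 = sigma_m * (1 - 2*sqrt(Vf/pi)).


factor = 1 - 2*sqrt(0.6/pi) = 0.126
sigma_2 = 95 * 0.126 = 11.97 MPa

11.97 MPa


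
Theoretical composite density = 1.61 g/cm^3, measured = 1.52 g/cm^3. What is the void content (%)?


Void% = (rho_theo - rho_actual)/rho_theo * 100 = (1.61 - 1.52)/1.61 * 100 = 5.59%

5.59%


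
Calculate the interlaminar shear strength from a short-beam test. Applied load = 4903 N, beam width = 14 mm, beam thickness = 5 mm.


ILSS = 3F/(4bh) = 3*4903/(4*14*5) = 52.53 MPa

52.53 MPa


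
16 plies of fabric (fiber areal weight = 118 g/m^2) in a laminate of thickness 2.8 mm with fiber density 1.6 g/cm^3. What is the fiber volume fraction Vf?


Vf = n * FAW / (rho_f * h * 1000) = 16 * 118 / (1.6 * 2.8 * 1000) = 0.4214

0.4214


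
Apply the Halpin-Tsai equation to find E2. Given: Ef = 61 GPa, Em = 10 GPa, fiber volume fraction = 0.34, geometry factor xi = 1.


eta = (Ef/Em - 1)/(Ef/Em + xi) = (6.1 - 1)/(6.1 + 1) = 0.7183
E2 = Em*(1+xi*eta*Vf)/(1-eta*Vf) = 16.46 GPa

16.46 GPa


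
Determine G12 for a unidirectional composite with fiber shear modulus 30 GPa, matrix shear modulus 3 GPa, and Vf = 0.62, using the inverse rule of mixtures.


1/G12 = Vf/Gf + (1-Vf)/Gm = 0.62/30 + 0.38/3
G12 = 6.79 GPa

6.79 GPa


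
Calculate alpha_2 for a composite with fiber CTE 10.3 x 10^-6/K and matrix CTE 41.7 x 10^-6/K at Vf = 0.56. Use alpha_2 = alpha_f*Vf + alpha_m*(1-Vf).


alpha_2 = alpha_f*Vf + alpha_m*(1-Vf) = 10.3*0.56 + 41.7*0.44 = 24.1 x 10^-6/K

24.1 x 10^-6/K


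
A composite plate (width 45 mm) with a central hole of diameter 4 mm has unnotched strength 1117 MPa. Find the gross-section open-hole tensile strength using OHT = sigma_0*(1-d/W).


OHT = sigma_0*(1-d/W) = 1117*(1-4/45) = 1017.7 MPa

1017.7 MPa


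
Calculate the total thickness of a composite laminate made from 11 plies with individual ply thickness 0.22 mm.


h = n * t_ply = 11 * 0.22 = 2.42 mm

2.42 mm


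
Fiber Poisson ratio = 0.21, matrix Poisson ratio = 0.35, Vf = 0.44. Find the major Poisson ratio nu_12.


nu_12 = nu_f*Vf + nu_m*(1-Vf) = 0.21*0.44 + 0.35*0.56 = 0.2884

0.2884


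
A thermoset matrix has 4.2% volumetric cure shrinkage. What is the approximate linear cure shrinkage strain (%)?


Linear shrinkage ≈ vol_shrink/3 = 4.2/3 = 1.4%

1.4%


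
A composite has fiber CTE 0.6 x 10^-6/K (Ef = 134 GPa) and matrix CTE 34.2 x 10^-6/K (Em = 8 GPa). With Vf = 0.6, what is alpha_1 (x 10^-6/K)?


E1 = Ef*Vf + Em*(1-Vf) = 83.6
alpha_1 = (alpha_f*Ef*Vf + alpha_m*Em*(1-Vf))/E1 = 1.89 x 10^-6/K

1.89 x 10^-6/K


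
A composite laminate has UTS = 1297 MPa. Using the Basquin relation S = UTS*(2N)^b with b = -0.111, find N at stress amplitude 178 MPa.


N = 0.5 * (S/UTS)^(1/b) = 0.5 * (178/1297)^(1/-0.111) = 2.9473e+07 cycles

2.9473e+07 cycles


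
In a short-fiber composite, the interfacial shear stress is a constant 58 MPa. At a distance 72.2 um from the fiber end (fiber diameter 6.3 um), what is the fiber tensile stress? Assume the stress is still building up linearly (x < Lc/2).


Force balance: sigma_f * (pi*d^2/4) = tau * (pi*d) * x  ->  sigma_f = 4 * tau * x / d
sigma_f = 4 * 58 * 72.2 / 6.3 = 2658.8 MPa

2658.8 MPa


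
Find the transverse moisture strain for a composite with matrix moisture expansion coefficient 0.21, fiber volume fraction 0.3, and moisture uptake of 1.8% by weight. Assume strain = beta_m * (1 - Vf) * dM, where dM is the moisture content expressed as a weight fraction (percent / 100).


dM = 1.8/100 = 0.018
strain = beta_m * (1-Vf) * dM = 0.21 * 0.7 * 0.018 = 0.002646

0.002646


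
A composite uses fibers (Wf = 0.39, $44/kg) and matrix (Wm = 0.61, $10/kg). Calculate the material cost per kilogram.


Cost = cost_f*Wf + cost_m*Wm = 44*0.39 + 10*0.61 = $23.26/kg

$23.26/kg


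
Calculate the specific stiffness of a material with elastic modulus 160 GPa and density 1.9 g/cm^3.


Specific stiffness = E/rho = 160/1.9 = 84.2 GPa/(g/cm^3)

84.2 GPa/(g/cm^3)


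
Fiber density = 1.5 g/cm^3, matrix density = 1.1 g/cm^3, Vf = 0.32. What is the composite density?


rho_c = rho_f*Vf + rho_m*(1-Vf) = 1.5*0.32 + 1.1*0.68 = 1.228 g/cm^3

1.228 g/cm^3


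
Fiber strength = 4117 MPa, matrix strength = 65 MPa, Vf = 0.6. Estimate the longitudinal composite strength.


sigma_1 = sigma_f*Vf + sigma_m*(1-Vf) = 4117*0.6 + 65*0.4 = 2496.2 MPa

2496.2 MPa


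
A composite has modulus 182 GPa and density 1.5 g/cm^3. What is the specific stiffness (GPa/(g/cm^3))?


Specific stiffness = E/rho = 182/1.5 = 121.3 GPa/(g/cm^3)

121.3 GPa/(g/cm^3)


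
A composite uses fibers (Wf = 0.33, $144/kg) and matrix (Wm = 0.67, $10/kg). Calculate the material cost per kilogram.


Cost = cost_f*Wf + cost_m*Wm = 144*0.33 + 10*0.67 = $54.22/kg

$54.22/kg


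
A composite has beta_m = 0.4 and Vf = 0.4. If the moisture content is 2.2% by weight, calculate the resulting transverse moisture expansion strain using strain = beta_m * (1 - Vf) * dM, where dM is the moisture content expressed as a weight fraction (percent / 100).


dM = 2.2/100 = 0.022
strain = beta_m * (1-Vf) * dM = 0.4 * 0.6 * 0.022 = 0.00528

0.00528


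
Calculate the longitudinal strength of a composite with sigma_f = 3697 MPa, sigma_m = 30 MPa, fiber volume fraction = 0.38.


sigma_1 = sigma_f*Vf + sigma_m*(1-Vf) = 3697*0.38 + 30*0.62 = 1423.5 MPa

1423.5 MPa


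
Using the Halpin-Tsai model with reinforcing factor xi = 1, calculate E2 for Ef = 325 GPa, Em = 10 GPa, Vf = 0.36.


eta = (Ef/Em - 1)/(Ef/Em + xi) = (32.5 - 1)/(32.5 + 1) = 0.9403
E2 = Em*(1+xi*eta*Vf)/(1-eta*Vf) = 20.23 GPa

20.23 GPa


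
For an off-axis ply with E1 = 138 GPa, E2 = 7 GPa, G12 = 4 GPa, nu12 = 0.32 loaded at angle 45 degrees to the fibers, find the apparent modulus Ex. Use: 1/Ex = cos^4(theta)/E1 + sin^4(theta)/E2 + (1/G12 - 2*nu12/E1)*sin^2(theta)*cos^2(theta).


cos^4(45) = 0.25, sin^4(45) = 0.25, sin^2(45)*cos^2(45) = 0.25
1/G12 - 2*nu12/E1 = 1/4 - 2*0.32/138 = 0.245362 GPa^-1
1/Ex = 0.25/138 + 0.25/7 + 0.245362*0.25 = 0.0988665 GPa^-1
Ex = 10.11 GPa

10.11 GPa


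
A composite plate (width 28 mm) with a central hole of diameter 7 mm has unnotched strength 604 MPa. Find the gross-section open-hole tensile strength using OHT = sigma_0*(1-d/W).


OHT = sigma_0*(1-d/W) = 604*(1-7/28) = 453.0 MPa

453.0 MPa


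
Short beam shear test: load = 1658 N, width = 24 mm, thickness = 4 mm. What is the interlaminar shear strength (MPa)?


ILSS = 3F/(4bh) = 3*1658/(4*24*4) = 12.95 MPa

12.95 MPa


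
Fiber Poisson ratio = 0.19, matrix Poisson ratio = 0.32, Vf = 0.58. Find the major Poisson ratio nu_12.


nu_12 = nu_f*Vf + nu_m*(1-Vf) = 0.19*0.58 + 0.32*0.42 = 0.2446

0.2446


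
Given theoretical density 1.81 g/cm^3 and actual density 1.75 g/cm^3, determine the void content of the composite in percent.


Void% = (rho_theo - rho_actual)/rho_theo * 100 = (1.81 - 1.75)/1.81 * 100 = 3.31%

3.31%


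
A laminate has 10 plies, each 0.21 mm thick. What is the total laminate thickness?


h = n * t_ply = 10 * 0.21 = 2.1 mm

2.1 mm


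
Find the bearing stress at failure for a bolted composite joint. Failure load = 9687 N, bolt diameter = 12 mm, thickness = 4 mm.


sigma_br = F/(d*h) = 9687/(12*4) = 201.8 MPa

201.8 MPa


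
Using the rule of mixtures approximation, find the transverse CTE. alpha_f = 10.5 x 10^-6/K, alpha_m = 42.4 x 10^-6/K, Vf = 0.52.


alpha_2 = alpha_f*Vf + alpha_m*(1-Vf) = 10.5*0.52 + 42.4*0.48 = 25.8 x 10^-6/K

25.8 x 10^-6/K


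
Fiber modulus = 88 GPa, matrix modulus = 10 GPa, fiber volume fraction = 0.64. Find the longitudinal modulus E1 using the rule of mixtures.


E1 = Ef*Vf + Em*(1-Vf) = 88*0.64 + 10*0.36 = 59.92 GPa

59.92 GPa


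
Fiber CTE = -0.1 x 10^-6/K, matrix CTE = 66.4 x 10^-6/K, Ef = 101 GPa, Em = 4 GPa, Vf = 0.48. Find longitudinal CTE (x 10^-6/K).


E1 = Ef*Vf + Em*(1-Vf) = 50.56
alpha_1 = (alpha_f*Ef*Vf + alpha_m*Em*(1-Vf))/E1 = 2.64 x 10^-6/K

2.64 x 10^-6/K


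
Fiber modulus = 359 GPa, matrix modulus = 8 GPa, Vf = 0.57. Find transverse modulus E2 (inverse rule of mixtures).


1/E2 = Vf/Ef + (1-Vf)/Em = 0.57/359 + 0.43/8
E2 = 18.07 GPa

18.07 GPa


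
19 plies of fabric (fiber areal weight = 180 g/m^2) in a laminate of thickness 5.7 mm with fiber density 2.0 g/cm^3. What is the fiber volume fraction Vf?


Vf = n * FAW / (rho_f * h * 1000) = 19 * 180 / (2.0 * 5.7 * 1000) = 0.3

0.3


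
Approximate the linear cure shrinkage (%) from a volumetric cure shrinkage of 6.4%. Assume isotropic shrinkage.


Linear shrinkage ≈ vol_shrink/3 = 6.4/3 = 2.133%

2.133%


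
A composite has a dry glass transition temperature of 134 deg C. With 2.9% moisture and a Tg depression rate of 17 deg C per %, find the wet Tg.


Tg_wet = Tg_dry - k*moisture = 134 - 17*2.9 = 84.7 deg C

84.7 deg C


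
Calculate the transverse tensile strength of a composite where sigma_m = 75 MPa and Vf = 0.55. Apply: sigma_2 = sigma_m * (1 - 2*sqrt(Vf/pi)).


factor = 1 - 2*sqrt(0.55/pi) = 0.1632
sigma_2 = 75 * 0.1632 = 12.24 MPa

12.24 MPa


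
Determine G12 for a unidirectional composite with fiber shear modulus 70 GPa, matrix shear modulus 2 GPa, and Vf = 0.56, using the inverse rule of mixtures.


1/G12 = Vf/Gf + (1-Vf)/Gm = 0.56/70 + 0.44/2
G12 = 4.39 GPa

4.39 GPa


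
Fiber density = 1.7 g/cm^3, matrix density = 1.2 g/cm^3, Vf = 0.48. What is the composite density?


rho_c = rho_f*Vf + rho_m*(1-Vf) = 1.7*0.48 + 1.2*0.52 = 1.44 g/cm^3

1.44 g/cm^3


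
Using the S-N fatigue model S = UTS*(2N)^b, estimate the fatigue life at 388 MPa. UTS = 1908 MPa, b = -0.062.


N = 0.5 * (S/UTS)^(1/b) = 0.5 * (388/1908)^(1/-0.062) = 7.1808e+10 cycles

7.1808e+10 cycles


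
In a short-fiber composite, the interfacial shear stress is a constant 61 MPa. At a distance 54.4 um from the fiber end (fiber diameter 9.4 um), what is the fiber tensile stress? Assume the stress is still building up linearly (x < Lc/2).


Force balance: sigma_f * (pi*d^2/4) = tau * (pi*d) * x  ->  sigma_f = 4 * tau * x / d
sigma_f = 4 * 61 * 54.4 / 9.4 = 1412.1 MPa

1412.1 MPa


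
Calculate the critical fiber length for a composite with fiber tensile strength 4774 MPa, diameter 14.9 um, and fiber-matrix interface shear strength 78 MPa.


Lc = sigma_f * d / (2 * tau_i) = 4774 * 14.9 / (2 * 78) = 456.0 um

456.0 um


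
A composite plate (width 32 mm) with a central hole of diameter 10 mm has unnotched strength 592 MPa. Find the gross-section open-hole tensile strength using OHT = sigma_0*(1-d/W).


OHT = sigma_0*(1-d/W) = 592*(1-10/32) = 407.0 MPa

407.0 MPa


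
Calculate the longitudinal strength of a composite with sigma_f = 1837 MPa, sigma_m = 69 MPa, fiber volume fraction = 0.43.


sigma_1 = sigma_f*Vf + sigma_m*(1-Vf) = 1837*0.43 + 69*0.57 = 829.2 MPa

829.2 MPa


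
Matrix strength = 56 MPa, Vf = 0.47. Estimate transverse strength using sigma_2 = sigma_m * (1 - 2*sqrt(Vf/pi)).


factor = 1 - 2*sqrt(0.47/pi) = 0.2264
sigma_2 = 56 * 0.2264 = 12.68 MPa

12.68 MPa


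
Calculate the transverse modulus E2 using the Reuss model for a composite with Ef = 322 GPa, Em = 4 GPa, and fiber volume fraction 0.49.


1/E2 = Vf/Ef + (1-Vf)/Em = 0.49/322 + 0.51/4
E2 = 7.75 GPa

7.75 GPa


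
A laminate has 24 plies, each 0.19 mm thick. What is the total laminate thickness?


h = n * t_ply = 24 * 0.19 = 4.56 mm

4.56 mm


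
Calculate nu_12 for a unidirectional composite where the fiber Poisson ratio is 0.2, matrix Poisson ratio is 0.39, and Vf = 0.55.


nu_12 = nu_f*Vf + nu_m*(1-Vf) = 0.2*0.55 + 0.39*0.45 = 0.2855

0.2855


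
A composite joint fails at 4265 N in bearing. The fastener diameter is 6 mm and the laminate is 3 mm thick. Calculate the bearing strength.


sigma_br = F/(d*h) = 4265/(6*3) = 236.9 MPa

236.9 MPa


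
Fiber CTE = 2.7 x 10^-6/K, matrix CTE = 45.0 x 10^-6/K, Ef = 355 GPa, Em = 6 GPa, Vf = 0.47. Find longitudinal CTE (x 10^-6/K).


E1 = Ef*Vf + Em*(1-Vf) = 170.03
alpha_1 = (alpha_f*Ef*Vf + alpha_m*Em*(1-Vf))/E1 = 3.49 x 10^-6/K

3.49 x 10^-6/K


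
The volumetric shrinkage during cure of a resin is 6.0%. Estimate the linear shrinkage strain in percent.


Linear shrinkage ≈ vol_shrink/3 = 6.0/3 = 2.0%

2.0%


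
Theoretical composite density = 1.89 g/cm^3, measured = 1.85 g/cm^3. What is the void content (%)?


Void% = (rho_theo - rho_actual)/rho_theo * 100 = (1.89 - 1.85)/1.89 * 100 = 2.12%

2.12%


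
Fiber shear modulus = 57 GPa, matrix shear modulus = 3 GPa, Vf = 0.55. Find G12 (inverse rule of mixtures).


1/G12 = Vf/Gf + (1-Vf)/Gm = 0.55/57 + 0.45/3
G12 = 6.26 GPa

6.26 GPa


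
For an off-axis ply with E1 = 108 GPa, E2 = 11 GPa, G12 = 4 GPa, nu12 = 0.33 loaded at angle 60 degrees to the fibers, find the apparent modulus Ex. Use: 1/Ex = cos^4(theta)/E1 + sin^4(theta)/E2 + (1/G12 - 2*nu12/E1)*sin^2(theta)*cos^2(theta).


cos^4(60) = 0.0625, sin^4(60) = 0.5625, sin^2(60)*cos^2(60) = 0.1875
1/G12 - 2*nu12/E1 = 1/4 - 2*0.33/108 = 0.243889 GPa^-1
1/Ex = 0.0625/108 + 0.5625/11 + 0.243889*0.1875 = 0.0974442 GPa^-1
Ex = 10.26 GPa

10.26 GPa


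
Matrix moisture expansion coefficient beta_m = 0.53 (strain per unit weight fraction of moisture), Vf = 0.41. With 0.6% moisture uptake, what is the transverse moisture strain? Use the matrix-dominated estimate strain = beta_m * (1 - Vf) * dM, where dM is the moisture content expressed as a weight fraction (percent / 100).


dM = 0.6/100 = 0.006
strain = beta_m * (1-Vf) * dM = 0.53 * 0.59 * 0.006 = 0.0018762

0.0018762


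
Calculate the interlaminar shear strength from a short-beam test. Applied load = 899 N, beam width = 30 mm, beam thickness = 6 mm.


ILSS = 3F/(4bh) = 3*899/(4*30*6) = 3.75 MPa

3.75 MPa


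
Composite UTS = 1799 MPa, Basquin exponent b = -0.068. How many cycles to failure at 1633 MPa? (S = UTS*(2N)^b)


N = 0.5 * (S/UTS)^(1/b) = 0.5 * (1633/1799)^(1/-0.068) = 2.0762 cycles

2.0762 cycles


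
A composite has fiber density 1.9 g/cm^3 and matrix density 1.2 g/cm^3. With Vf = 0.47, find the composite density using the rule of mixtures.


rho_c = rho_f*Vf + rho_m*(1-Vf) = 1.9*0.47 + 1.2*0.53 = 1.529 g/cm^3

1.529 g/cm^3


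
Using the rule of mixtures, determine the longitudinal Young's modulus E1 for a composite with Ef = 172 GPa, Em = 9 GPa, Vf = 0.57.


E1 = Ef*Vf + Em*(1-Vf) = 172*0.57 + 9*0.43 = 101.91 GPa

101.91 GPa


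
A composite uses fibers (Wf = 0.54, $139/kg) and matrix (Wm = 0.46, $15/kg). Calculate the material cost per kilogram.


Cost = cost_f*Wf + cost_m*Wm = 139*0.54 + 15*0.46 = $81.96/kg

$81.96/kg


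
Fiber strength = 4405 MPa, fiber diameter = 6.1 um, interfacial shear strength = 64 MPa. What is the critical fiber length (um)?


Lc = sigma_f * d / (2 * tau_i) = 4405 * 6.1 / (2 * 64) = 209.9 um

209.9 um


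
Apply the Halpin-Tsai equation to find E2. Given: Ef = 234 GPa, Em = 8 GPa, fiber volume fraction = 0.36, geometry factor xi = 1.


eta = (Ef/Em - 1)/(Ef/Em + xi) = (29.25 - 1)/(29.25 + 1) = 0.9339
E2 = Em*(1+xi*eta*Vf)/(1-eta*Vf) = 16.1 GPa

16.1 GPa


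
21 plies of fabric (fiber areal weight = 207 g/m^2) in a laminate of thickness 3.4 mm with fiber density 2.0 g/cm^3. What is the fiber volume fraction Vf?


Vf = n * FAW / (rho_f * h * 1000) = 21 * 207 / (2.0 * 3.4 * 1000) = 0.6393

0.6393


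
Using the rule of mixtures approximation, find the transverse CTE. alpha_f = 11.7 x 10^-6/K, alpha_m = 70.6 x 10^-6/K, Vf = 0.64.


alpha_2 = alpha_f*Vf + alpha_m*(1-Vf) = 11.7*0.64 + 70.6*0.36 = 32.9 x 10^-6/K

32.9 x 10^-6/K


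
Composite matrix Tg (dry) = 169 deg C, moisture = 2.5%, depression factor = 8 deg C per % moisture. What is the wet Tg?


Tg_wet = Tg_dry - k*moisture = 169 - 8*2.5 = 149.0 deg C

149.0 deg C


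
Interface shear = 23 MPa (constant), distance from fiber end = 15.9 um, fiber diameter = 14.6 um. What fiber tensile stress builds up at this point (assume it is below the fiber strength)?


Force balance: sigma_f * (pi*d^2/4) = tau * (pi*d) * x  ->  sigma_f = 4 * tau * x / d
sigma_f = 4 * 23 * 15.9 / 14.6 = 100.2 MPa

100.2 MPa


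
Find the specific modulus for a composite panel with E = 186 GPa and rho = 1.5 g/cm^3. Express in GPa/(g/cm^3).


Specific stiffness = E/rho = 186/1.5 = 124.0 GPa/(g/cm^3)

124.0 GPa/(g/cm^3)


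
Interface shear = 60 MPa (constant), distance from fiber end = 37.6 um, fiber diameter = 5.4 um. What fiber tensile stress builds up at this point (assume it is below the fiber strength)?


Force balance: sigma_f * (pi*d^2/4) = tau * (pi*d) * x  ->  sigma_f = 4 * tau * x / d
sigma_f = 4 * 60 * 37.6 / 5.4 = 1671.1 MPa

1671.1 MPa


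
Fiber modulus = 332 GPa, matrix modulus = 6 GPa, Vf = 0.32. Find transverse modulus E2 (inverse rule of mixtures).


1/E2 = Vf/Ef + (1-Vf)/Em = 0.32/332 + 0.68/6
E2 = 8.75 GPa

8.75 GPa


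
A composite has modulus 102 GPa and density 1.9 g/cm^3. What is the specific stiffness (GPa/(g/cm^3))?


Specific stiffness = E/rho = 102/1.9 = 53.7 GPa/(g/cm^3)

53.7 GPa/(g/cm^3)


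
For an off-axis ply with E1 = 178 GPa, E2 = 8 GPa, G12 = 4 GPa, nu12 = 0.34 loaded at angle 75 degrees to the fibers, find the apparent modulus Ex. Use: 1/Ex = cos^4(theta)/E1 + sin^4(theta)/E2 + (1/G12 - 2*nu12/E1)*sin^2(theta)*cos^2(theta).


cos^4(75) = 0.004487, sin^4(75) = 0.870513, sin^2(75)*cos^2(75) = 0.0625
1/G12 - 2*nu12/E1 = 1/4 - 2*0.34/178 = 0.24618 GPa^-1
1/Ex = 0.004487/178 + 0.870513/8 + 0.24618*0.0625 = 0.1242255 GPa^-1
Ex = 8.05 GPa

8.05 GPa


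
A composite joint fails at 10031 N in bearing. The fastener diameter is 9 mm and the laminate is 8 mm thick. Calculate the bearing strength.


sigma_br = F/(d*h) = 10031/(9*8) = 139.3 MPa

139.3 MPa


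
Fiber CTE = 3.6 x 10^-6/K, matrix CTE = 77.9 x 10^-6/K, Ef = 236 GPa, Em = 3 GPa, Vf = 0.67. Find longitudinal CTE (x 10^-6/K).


E1 = Ef*Vf + Em*(1-Vf) = 159.11
alpha_1 = (alpha_f*Ef*Vf + alpha_m*Em*(1-Vf))/E1 = 4.06 x 10^-6/K

4.06 x 10^-6/K


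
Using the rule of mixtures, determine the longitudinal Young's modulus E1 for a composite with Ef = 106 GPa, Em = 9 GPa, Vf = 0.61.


E1 = Ef*Vf + Em*(1-Vf) = 106*0.61 + 9*0.39 = 68.17 GPa

68.17 GPa


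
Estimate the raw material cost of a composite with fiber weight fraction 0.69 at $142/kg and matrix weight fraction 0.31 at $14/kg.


Cost = cost_f*Wf + cost_m*Wm = 142*0.69 + 14*0.31 = $102.32/kg

$102.32/kg


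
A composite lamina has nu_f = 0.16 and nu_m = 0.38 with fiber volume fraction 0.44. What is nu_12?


nu_12 = nu_f*Vf + nu_m*(1-Vf) = 0.16*0.44 + 0.38*0.56 = 0.2832

0.2832


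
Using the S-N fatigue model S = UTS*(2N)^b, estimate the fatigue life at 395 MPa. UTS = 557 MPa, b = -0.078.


N = 0.5 * (S/UTS)^(1/b) = 0.5 * (395/557)^(1/-0.078) = 40.9765 cycles

40.9765 cycles


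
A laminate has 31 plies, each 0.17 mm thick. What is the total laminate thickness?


h = n * t_ply = 31 * 0.17 = 5.27 mm

5.27 mm


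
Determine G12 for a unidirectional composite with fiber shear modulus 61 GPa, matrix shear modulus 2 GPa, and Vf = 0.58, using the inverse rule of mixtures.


1/G12 = Vf/Gf + (1-Vf)/Gm = 0.58/61 + 0.42/2
G12 = 4.56 GPa

4.56 GPa


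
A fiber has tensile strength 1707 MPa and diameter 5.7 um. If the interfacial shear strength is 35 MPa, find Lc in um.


Lc = sigma_f * d / (2 * tau_i) = 1707 * 5.7 / (2 * 35) = 139.0 um

139.0 um


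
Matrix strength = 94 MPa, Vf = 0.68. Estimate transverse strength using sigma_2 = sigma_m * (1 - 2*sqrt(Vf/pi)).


factor = 1 - 2*sqrt(0.68/pi) = 0.0695
sigma_2 = 94 * 0.0695 = 6.53 MPa

6.53 MPa


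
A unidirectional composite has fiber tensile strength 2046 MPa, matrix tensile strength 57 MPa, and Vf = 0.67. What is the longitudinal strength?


sigma_1 = sigma_f*Vf + sigma_m*(1-Vf) = 2046*0.67 + 57*0.33 = 1389.6 MPa

1389.6 MPa


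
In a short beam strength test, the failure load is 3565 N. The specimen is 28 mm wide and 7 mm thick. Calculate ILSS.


ILSS = 3F/(4bh) = 3*3565/(4*28*7) = 13.64 MPa

13.64 MPa


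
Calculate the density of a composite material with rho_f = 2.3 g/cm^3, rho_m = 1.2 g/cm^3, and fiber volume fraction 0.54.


rho_c = rho_f*Vf + rho_m*(1-Vf) = 2.3*0.54 + 1.2*0.46 = 1.794 g/cm^3

1.794 g/cm^3


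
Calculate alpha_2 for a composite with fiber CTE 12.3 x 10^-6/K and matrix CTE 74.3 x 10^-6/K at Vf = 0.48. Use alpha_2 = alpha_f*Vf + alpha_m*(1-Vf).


alpha_2 = alpha_f*Vf + alpha_m*(1-Vf) = 12.3*0.48 + 74.3*0.52 = 44.5 x 10^-6/K

44.5 x 10^-6/K


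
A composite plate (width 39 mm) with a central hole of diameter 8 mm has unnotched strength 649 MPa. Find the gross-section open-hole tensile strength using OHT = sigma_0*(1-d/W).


OHT = sigma_0*(1-d/W) = 649*(1-8/39) = 515.9 MPa

515.9 MPa


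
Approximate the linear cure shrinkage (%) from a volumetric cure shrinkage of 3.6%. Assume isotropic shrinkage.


Linear shrinkage ≈ vol_shrink/3 = 3.6/3 = 1.2%

1.2%


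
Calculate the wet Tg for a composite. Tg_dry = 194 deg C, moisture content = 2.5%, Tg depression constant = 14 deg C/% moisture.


Tg_wet = Tg_dry - k*moisture = 194 - 14*2.5 = 159.0 deg C

159.0 deg C


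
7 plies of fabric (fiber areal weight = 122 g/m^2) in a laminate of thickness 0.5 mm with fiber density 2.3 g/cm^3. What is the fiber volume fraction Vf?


Vf = n * FAW / (rho_f * h * 1000) = 7 * 122 / (2.3 * 0.5 * 1000) = 0.7426

0.7426


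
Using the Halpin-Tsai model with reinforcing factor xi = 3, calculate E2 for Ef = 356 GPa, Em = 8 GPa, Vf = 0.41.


eta = (Ef/Em - 1)/(Ef/Em + xi) = (44.5 - 1)/(44.5 + 3) = 0.9158
E2 = Em*(1+xi*eta*Vf)/(1-eta*Vf) = 27.24 GPa

27.24 GPa


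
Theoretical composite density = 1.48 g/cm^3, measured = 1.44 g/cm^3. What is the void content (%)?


Void% = (rho_theo - rho_actual)/rho_theo * 100 = (1.48 - 1.44)/1.48 * 100 = 2.7%

2.7%


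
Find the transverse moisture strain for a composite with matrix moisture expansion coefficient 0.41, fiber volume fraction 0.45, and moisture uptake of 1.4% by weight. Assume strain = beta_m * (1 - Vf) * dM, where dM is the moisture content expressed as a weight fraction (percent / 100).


dM = 1.4/100 = 0.014
strain = beta_m * (1-Vf) * dM = 0.41 * 0.55 * 0.014 = 0.003157

0.003157


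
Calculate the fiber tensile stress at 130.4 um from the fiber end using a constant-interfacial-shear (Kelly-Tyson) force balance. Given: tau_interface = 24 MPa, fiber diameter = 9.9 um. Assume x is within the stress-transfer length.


Force balance: sigma_f * (pi*d^2/4) = tau * (pi*d) * x  ->  sigma_f = 4 * tau * x / d
sigma_f = 4 * 24 * 130.4 / 9.9 = 1264.5 MPa

1264.5 MPa


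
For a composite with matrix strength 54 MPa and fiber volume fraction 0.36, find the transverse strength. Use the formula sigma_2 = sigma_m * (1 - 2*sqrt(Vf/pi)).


factor = 1 - 2*sqrt(0.36/pi) = 0.323
sigma_2 = 54 * 0.323 = 17.44 MPa

17.44 MPa


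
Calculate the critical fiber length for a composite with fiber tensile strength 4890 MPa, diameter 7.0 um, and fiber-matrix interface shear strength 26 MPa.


Lc = sigma_f * d / (2 * tau_i) = 4890 * 7.0 / (2 * 26) = 658.3 um

658.3 um


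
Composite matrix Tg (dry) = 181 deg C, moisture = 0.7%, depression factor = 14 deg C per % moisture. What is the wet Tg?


Tg_wet = Tg_dry - k*moisture = 181 - 14*0.7 = 171.2 deg C

171.2 deg C


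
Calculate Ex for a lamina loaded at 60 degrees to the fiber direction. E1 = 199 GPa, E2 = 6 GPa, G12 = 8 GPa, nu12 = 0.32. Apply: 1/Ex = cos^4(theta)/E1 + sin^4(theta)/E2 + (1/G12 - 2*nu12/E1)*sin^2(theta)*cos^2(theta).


cos^4(60) = 0.0625, sin^4(60) = 0.5625, sin^2(60)*cos^2(60) = 0.1875
1/G12 - 2*nu12/E1 = 1/8 - 2*0.32/199 = 0.121784 GPa^-1
1/Ex = 0.0625/199 + 0.5625/6 + 0.121784*0.1875 = 0.1168986 GPa^-1
Ex = 8.55 GPa

8.55 GPa


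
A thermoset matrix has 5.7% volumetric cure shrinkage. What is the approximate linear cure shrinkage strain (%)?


Linear shrinkage ≈ vol_shrink/3 = 5.7/3 = 1.9%

1.9%


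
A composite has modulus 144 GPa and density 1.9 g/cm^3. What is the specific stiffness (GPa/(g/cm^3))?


Specific stiffness = E/rho = 144/1.9 = 75.8 GPa/(g/cm^3)

75.8 GPa/(g/cm^3)


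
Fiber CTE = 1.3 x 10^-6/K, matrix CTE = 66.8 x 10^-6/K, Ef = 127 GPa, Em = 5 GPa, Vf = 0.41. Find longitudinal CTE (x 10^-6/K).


E1 = Ef*Vf + Em*(1-Vf) = 55.02
alpha_1 = (alpha_f*Ef*Vf + alpha_m*Em*(1-Vf))/E1 = 4.81 x 10^-6/K

4.81 x 10^-6/K


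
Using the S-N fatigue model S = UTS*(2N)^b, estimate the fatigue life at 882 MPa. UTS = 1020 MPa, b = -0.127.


N = 0.5 * (S/UTS)^(1/b) = 0.5 * (882/1020)^(1/-0.127) = 1.5706 cycles

1.5706 cycles


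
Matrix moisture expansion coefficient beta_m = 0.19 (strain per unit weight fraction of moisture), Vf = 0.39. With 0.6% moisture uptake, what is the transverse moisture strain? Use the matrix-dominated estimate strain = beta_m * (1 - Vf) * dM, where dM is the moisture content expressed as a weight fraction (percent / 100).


dM = 0.6/100 = 0.006
strain = beta_m * (1-Vf) * dM = 0.19 * 0.61 * 0.006 = 0.0006954

0.0006954


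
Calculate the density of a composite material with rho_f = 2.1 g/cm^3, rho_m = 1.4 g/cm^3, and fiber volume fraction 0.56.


rho_c = rho_f*Vf + rho_m*(1-Vf) = 2.1*0.56 + 1.4*0.44 = 1.792 g/cm^3

1.792 g/cm^3


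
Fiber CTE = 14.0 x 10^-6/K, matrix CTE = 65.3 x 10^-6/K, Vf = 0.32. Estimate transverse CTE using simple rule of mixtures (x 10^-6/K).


alpha_2 = alpha_f*Vf + alpha_m*(1-Vf) = 14.0*0.32 + 65.3*0.68 = 48.9 x 10^-6/K

48.9 x 10^-6/K


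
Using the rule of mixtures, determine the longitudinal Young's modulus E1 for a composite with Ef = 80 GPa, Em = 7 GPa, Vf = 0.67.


E1 = Ef*Vf + Em*(1-Vf) = 80*0.67 + 7*0.33 = 55.91 GPa

55.91 GPa


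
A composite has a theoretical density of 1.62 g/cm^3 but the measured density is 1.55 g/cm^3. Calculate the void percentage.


Void% = (rho_theo - rho_actual)/rho_theo * 100 = (1.62 - 1.55)/1.62 * 100 = 4.32%

4.32%


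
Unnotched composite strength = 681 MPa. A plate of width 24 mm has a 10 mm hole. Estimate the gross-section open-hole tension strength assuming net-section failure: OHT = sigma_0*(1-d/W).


OHT = sigma_0*(1-d/W) = 681*(1-10/24) = 397.3 MPa

397.3 MPa


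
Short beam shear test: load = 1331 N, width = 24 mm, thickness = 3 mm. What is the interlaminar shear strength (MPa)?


ILSS = 3F/(4bh) = 3*1331/(4*24*3) = 13.86 MPa

13.86 MPa


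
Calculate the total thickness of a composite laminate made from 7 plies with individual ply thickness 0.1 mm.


h = n * t_ply = 7 * 0.1 = 0.7 mm

0.7 mm


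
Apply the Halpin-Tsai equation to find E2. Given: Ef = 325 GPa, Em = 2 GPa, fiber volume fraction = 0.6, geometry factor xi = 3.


eta = (Ef/Em - 1)/(Ef/Em + xi) = (162.5 - 1)/(162.5 + 3) = 0.9758
E2 = Em*(1+xi*eta*Vf)/(1-eta*Vf) = 13.3 GPa

13.3 GPa


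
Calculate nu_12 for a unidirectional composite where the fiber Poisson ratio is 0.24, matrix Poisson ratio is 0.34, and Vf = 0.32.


nu_12 = nu_f*Vf + nu_m*(1-Vf) = 0.24*0.32 + 0.34*0.68 = 0.308

0.308


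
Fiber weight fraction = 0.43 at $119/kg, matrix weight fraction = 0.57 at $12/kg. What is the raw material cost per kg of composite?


Cost = cost_f*Wf + cost_m*Wm = 119*0.43 + 12*0.57 = $58.01/kg

$58.01/kg


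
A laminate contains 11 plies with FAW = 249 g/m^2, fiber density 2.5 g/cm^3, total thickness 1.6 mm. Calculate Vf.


Vf = n * FAW / (rho_f * h * 1000) = 11 * 249 / (2.5 * 1.6 * 1000) = 0.6848

0.6848


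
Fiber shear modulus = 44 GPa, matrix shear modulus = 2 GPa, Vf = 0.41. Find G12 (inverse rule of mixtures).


1/G12 = Vf/Gf + (1-Vf)/Gm = 0.41/44 + 0.59/2
G12 = 3.29 GPa

3.29 GPa


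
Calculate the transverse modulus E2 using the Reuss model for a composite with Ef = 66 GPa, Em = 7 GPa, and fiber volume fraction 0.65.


1/E2 = Vf/Ef + (1-Vf)/Em = 0.65/66 + 0.35/7
E2 = 16.71 GPa

16.71 GPa


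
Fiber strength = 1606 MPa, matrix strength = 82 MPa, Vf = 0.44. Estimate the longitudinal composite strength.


sigma_1 = sigma_f*Vf + sigma_m*(1-Vf) = 1606*0.44 + 82*0.56 = 752.6 MPa

752.6 MPa


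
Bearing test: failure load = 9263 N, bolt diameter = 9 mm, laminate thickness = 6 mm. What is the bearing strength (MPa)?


sigma_br = F/(d*h) = 9263/(9*6) = 171.5 MPa

171.5 MPa
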